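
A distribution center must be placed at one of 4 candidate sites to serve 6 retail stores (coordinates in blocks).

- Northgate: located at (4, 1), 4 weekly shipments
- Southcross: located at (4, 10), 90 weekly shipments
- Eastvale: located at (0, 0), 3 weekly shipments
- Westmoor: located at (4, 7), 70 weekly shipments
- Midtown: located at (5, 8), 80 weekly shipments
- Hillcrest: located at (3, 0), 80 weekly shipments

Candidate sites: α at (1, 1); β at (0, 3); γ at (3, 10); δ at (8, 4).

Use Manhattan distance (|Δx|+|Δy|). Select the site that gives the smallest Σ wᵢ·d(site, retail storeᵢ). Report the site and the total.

γ, total 1569 blocks

Total weighted distance at each candidate:
  α (1, 1): total = 2848
  β (0, 3): total = 2863
  γ (3, 10): total = 1569
  δ (8, 4): total = 2734
Minimum is at γ with total 1569 blocks.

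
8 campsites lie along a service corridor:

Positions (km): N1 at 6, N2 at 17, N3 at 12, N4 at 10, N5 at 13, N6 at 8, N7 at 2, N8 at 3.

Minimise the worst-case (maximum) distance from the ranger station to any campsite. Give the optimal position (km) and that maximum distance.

location 9.5, max distance 7.5

The 1-center on a line is the midpoint of the two extreme points: leftmost at 2, rightmost at 17.
Optimal location = (2 + 17)/2 = 9.5; maximum distance = (17 − 2)/2 = 7.5.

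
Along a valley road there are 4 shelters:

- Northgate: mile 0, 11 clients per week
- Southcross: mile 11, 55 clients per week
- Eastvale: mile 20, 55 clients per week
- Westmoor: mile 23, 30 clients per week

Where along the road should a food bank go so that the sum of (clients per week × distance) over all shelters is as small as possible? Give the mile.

x = 20

For a sum of weighted absolute distances on a line, the optimum is the weighted median (not the mean). Total weight W = 151; half-weight = 75.5.
Sort by position and accumulate weight:
  mile 0 (Northgate, w=11) → cum 11
  mile 11 (Southcross, w=55) → cum 66
  mile 20 (Eastvale, w=55) → cum 121  ≥ 75.5 → median here
  mile 23 (Westmoor, w=30) → cum 151
Optimal location: mile 20.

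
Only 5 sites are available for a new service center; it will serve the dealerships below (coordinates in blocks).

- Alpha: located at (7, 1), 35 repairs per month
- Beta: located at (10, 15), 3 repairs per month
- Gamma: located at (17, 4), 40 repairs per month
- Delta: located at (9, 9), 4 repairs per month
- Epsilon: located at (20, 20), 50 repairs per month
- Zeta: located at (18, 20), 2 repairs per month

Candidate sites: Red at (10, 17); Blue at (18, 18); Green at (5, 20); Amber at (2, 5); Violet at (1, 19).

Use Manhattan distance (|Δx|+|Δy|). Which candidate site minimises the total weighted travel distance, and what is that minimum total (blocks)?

Blue, total 1889 blocks

Total weighted distance at each candidate:
  Red (10, 17): total = 2179
  Blue (18, 18): total = 1889
  Green (5, 20): total = 2721
  Amber (2, 5): total = 2765
  Violet (1, 19): total = 3227
Minimum is at Blue with total 1889 blocks.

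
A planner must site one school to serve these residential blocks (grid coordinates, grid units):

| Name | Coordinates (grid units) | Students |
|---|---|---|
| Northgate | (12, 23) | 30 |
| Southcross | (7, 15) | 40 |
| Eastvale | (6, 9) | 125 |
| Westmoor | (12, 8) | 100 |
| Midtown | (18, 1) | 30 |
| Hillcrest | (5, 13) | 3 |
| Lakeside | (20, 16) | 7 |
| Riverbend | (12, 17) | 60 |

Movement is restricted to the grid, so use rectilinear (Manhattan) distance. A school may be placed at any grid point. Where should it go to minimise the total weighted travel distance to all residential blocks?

(12, 9)

Manhattan distance separates: Σwᵢ(|x−xᵢ|+|y−yᵢ|) = Σwᵢ|x−xᵢ| + Σwᵢ|y−yᵢ|, so x and y are optimised independently as 1-D weighted medians.
Total weight W = 395; half = 197.5.
x-coordinate, sorted with cumulative weight:
  x=5 (Hillcrest, w=3) cum 3
  x=6 (Eastvale, w=125) cum 128
  x=7 (Southcross, w=40) cum 168
  x=12 (Northgate, w=30) cum 198  ← median
  x=12 (Westmoor, w=100) cum 298
  x=12 (Riverbend, w=60) cum 358
  x=18 (Midtown, w=30) cum 388
  x=20 (Lakeside, w=7) cum 395
⇒ x* = 12
y-coordinate, sorted with cumulative weight:
  y=1 (Midtown, w=30) cum 30
  y=8 (Westmoor, w=100) cum 130
  y=9 (Eastvale, w=125) cum 255  ← median
  y=13 (Hillcrest, w=3) cum 258
  y=15 (Southcross, w=40) cum 298
  y=16 (Lakeside, w=7) cum 305
  y=17 (Riverbend, w=60) cum 365
  y=23 (Northgate, w=30) cum 395
⇒ y* = 9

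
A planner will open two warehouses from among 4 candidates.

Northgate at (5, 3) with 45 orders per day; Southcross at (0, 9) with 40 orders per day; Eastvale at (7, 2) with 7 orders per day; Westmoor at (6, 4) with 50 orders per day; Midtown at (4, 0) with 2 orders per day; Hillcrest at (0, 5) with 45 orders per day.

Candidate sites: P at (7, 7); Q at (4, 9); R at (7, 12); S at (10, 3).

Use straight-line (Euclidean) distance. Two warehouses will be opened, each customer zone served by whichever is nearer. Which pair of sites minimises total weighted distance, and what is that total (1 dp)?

{P, Q}, total 824.1

Evaluate every pair (each demand assigned to the nearer of the two):
  {P, Q}: total = 824.1
  {Q, S}: total = 881.3
  {P, S}: total = 1013.7
  {P, R}: total = 1028.4
  {Q, R}: total = 1028.9
  {R, S}: total = 1216.8
Best pair: {P, Q} with total 824.1.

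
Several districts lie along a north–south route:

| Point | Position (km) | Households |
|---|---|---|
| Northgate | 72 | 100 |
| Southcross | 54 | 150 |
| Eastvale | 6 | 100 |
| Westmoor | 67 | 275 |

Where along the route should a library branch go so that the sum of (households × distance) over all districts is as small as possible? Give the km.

For a sum of weighted absolute distances on a line, the optimum is the weighted median (not the mean). Total weight W = 625; half-weight = 312.5.
Sort by position and accumulate weight:
  km 6 (Eastvale, w=100) → cum 100
  km 54 (Southcross, w=150) → cum 250
  km 67 (Westmoor, w=275) → cum 525  ≥ 312.5 → median here
  km 72 (Northgate, w=100) → cum 625
Optimal location: km 67.

x = 67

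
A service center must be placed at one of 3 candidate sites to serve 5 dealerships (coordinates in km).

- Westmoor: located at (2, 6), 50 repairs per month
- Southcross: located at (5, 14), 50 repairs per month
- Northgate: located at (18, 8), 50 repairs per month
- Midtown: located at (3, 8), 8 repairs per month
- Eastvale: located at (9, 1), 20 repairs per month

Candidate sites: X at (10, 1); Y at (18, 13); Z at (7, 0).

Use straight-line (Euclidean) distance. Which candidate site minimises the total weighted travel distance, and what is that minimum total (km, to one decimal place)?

Total weighted distance at each candidate:
  X (10, 1): total = 1798.8
  Y (18, 13): total = 2201.6
  Z (7, 0): total = 1894.0
Minimum is at X with total 1798.8 km.

X, total 1798.8 km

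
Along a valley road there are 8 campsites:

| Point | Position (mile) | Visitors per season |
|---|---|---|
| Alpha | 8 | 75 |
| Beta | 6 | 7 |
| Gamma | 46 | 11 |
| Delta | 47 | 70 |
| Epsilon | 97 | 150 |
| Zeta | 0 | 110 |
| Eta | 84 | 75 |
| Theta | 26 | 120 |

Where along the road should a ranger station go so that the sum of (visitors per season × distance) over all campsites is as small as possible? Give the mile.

For a sum of weighted absolute distances on a line, the optimum is the weighted median (not the mean). Total weight W = 618; half-weight = 309.
Sort by position and accumulate weight:
  mile 0 (Zeta, w=110) → cum 110
  mile 6 (Beta, w=7) → cum 117
  mile 8 (Alpha, w=75) → cum 192
  mile 26 (Theta, w=120) → cum 312  ≥ 309 → median here
  mile 46 (Gamma, w=11) → cum 323
  mile 47 (Delta, w=70) → cum 393
  mile 84 (Eta, w=75) → cum 468
  mile 97 (Epsilon, w=150) → cum 618
Optimal location: mile 26.

x = 26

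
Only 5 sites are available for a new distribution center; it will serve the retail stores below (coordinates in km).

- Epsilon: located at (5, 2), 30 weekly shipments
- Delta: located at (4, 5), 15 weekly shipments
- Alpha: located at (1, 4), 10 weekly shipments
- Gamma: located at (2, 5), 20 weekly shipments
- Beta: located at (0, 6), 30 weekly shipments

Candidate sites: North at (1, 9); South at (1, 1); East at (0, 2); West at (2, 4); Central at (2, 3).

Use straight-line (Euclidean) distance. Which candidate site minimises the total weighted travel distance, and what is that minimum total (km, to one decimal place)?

West, total 256.6 km

Total weighted distance at each candidate:
  North (1, 9): total = 544.2
  South (1, 1): total = 464.1
  East (0, 2): total = 439.5
  West (2, 4): total = 256.6
  Central (2, 3): total = 299.6
Minimum is at West with total 256.6 km.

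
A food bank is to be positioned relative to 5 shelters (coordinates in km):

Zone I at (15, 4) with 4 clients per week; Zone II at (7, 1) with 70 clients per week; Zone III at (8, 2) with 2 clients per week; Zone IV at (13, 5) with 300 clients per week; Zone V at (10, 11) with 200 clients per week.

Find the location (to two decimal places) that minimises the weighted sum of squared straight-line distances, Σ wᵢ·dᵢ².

The minimiser of Σwᵢ‖p−pᵢ‖² is the weighted centroid p* = (Σwᵢpᵢ)/(Σwᵢ).
Σwᵢ = 576.
Σwᵢxᵢ = 4·15 + 70·7 + 2·8 + 300·13 + 200·10 = 6466.
Σwᵢyᵢ = 4·4 + 70·1 + 2·2 + 300·5 + 200·11 = 3790.
x* = 6466/576 = 11.23, y* = 3790/576 = 6.58.

(11.23, 6.58)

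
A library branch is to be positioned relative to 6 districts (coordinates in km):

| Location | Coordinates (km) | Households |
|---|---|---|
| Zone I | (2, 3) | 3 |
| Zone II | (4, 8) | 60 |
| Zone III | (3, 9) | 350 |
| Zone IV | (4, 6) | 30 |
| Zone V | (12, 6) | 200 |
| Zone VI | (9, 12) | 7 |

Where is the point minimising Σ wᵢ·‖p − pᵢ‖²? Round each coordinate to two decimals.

(5.97, 7.85)

The minimiser of Σwᵢ‖p−pᵢ‖² is the weighted centroid p* = (Σwᵢpᵢ)/(Σwᵢ).
Σwᵢ = 650.
Σwᵢxᵢ = 3·2 + 60·4 + 350·3 + 30·4 + 200·12 + 7·9 = 3879.
Σwᵢyᵢ = 3·3 + 60·8 + 350·9 + 30·6 + 200·6 + 7·12 = 5103.
x* = 3879/650 = 5.97, y* = 5103/650 = 7.85.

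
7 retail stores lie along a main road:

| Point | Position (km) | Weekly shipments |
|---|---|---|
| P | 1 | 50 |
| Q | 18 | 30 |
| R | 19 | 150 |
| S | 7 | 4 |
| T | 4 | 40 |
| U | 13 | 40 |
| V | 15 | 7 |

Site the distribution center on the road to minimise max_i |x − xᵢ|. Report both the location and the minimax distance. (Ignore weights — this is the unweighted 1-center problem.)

The 1-center on a line is the midpoint of the two extreme points: leftmost at 1, rightmost at 19.
Optimal location = (1 + 19)/2 = 10; maximum distance = (19 − 1)/2 = 9.

location 10, max distance 9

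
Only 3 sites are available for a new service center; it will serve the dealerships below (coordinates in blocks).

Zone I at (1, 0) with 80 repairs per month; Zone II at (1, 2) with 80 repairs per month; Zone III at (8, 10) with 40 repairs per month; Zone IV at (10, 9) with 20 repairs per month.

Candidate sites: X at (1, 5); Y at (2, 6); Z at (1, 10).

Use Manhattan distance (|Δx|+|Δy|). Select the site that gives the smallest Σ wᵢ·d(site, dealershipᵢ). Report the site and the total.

Total weighted distance at each candidate:
  X (1, 5): total = 1380
  Y (2, 6): total = 1580
  Z (1, 10): total = 1920
Minimum is at X with total 1380 blocks.

X, total 1380 blocks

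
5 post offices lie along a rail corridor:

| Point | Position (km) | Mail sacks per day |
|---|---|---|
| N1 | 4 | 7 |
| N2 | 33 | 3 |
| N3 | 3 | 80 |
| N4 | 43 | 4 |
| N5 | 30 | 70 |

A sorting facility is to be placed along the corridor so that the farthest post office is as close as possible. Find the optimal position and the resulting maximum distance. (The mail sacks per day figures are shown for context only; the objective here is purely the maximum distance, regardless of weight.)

location 23, max distance 20

The 1-center on a line is the midpoint of the two extreme points: leftmost at 3, rightmost at 43.
Optimal location = (3 + 43)/2 = 23; maximum distance = (43 − 3)/2 = 20.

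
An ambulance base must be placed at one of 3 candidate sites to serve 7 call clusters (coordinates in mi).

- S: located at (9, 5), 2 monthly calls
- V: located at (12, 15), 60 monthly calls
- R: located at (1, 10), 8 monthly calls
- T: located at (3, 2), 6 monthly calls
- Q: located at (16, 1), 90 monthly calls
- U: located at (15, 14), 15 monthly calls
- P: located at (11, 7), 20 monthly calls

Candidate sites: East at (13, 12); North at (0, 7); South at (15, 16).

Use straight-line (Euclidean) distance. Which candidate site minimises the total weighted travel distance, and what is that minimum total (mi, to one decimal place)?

East, total 1564.3 mi

Total weighted distance at each candidate:
  East (13, 12): total = 1564.3
  North (0, 7): total = 2950.3
  South (15, 16): total = 2027.3
Minimum is at East with total 1564.3 mi.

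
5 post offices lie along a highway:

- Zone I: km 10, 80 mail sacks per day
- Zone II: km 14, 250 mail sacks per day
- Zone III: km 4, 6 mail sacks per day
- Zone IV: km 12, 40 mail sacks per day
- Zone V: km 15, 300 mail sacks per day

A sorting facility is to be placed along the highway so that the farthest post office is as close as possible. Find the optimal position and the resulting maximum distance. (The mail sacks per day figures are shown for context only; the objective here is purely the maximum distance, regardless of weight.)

The 1-center on a line is the midpoint of the two extreme points: leftmost at 4, rightmost at 15.
Optimal location = (4 + 15)/2 = 9.5; maximum distance = (15 − 4)/2 = 5.5.

location 9.5, max distance 5.5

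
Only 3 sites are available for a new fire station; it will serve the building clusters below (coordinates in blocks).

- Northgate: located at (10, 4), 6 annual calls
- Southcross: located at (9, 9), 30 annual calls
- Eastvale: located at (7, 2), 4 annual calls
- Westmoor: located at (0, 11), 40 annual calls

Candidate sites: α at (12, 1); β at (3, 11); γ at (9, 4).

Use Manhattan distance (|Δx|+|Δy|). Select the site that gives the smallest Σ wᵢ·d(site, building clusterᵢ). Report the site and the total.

β, total 496 blocks

Total weighted distance at each candidate:
  α (12, 1): total = 1264
  β (3, 11): total = 496
  γ (9, 4): total = 812
Minimum is at β with total 496 blocks.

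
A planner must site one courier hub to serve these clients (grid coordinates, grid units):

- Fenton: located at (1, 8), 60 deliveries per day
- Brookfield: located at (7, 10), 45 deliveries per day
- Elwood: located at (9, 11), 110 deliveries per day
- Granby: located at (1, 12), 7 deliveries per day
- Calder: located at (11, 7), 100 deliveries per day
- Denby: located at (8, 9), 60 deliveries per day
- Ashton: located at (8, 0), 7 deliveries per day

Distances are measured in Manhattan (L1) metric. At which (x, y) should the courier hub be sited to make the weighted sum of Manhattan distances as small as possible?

(9, 9)

Manhattan distance separates: Σwᵢ(|x−xᵢ|+|y−yᵢ|) = Σwᵢ|x−xᵢ| + Σwᵢ|y−yᵢ|, so x and y are optimised independently as 1-D weighted medians.
Total weight W = 389; half = 194.5.
x-coordinate, sorted with cumulative weight:
  x=1 (Fenton, w=60) cum 60
  x=1 (Granby, w=7) cum 67
  x=7 (Brookfield, w=45) cum 112
  x=8 (Denby, w=60) cum 172
  x=8 (Ashton, w=7) cum 179
  x=9 (Elwood, w=110) cum 289  ← median
  x=11 (Calder, w=100) cum 389
⇒ x* = 9
y-coordinate, sorted with cumulative weight:
  y=0 (Ashton, w=7) cum 7
  y=7 (Calder, w=100) cum 107
  y=8 (Fenton, w=60) cum 167
  y=9 (Denby, w=60) cum 227  ← median
  y=10 (Brookfield, w=45) cum 272
  y=11 (Elwood, w=110) cum 382
  y=12 (Granby, w=7) cum 389
⇒ y* = 9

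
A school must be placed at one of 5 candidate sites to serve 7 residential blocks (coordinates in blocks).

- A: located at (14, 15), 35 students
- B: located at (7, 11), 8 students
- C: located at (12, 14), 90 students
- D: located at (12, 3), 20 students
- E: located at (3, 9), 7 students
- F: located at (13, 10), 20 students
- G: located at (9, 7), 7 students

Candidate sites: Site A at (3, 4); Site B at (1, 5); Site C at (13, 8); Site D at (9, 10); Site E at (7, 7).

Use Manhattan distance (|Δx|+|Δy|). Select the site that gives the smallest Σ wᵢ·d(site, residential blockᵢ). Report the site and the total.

Total weighted distance at each candidate:
  Site A (3, 4): total = 3186
  Site B (1, 5): total = 3413
  Site C (13, 8): total = 1254
  Site D (9, 10): total = 1354
  Site E (7, 7): total = 2053
Minimum is at Site C with total 1254 blocks.

Site C, total 1254 blocks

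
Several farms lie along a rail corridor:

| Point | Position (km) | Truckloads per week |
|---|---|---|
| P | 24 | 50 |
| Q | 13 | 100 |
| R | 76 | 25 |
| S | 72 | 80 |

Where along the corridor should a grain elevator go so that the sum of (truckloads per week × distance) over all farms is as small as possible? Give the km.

For a sum of weighted absolute distances on a line, the optimum is the weighted median (not the mean). Total weight W = 255; half-weight = 127.5.
Sort by position and accumulate weight:
  km 13 (Q, w=100) → cum 100
  km 24 (P, w=50) → cum 150  ≥ 127.5 → median here
  km 72 (S, w=80) → cum 230
  km 76 (R, w=25) → cum 255
Optimal location: km 24.

x = 24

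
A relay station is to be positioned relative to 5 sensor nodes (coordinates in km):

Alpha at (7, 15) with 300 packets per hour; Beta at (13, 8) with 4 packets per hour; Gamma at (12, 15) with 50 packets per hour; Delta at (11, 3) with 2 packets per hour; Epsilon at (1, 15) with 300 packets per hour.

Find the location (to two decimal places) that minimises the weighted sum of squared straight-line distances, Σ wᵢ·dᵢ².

The minimiser of Σwᵢ‖p−pᵢ‖² is the weighted centroid p* = (Σwᵢpᵢ)/(Σwᵢ).
Σwᵢ = 656.
Σwᵢxᵢ = 300·7 + 4·13 + 50·12 + 2·11 + 300·1 = 3074.
Σwᵢyᵢ = 300·15 + 4·8 + 50·15 + 2·3 + 300·15 = 9788.
x* = 3074/656 = 4.69, y* = 9788/656 = 14.92.

(4.69, 14.92)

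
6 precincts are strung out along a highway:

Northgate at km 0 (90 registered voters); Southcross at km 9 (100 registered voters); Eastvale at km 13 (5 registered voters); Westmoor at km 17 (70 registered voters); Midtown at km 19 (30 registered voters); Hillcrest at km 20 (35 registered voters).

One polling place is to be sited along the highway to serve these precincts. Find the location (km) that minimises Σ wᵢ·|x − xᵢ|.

x = 9

For a sum of weighted absolute distances on a line, the optimum is the weighted median (not the mean). Total weight W = 330; half-weight = 165.
Sort by position and accumulate weight:
  km 0 (Northgate, w=90) → cum 90
  km 9 (Southcross, w=100) → cum 190  ≥ 165 → median here
  km 13 (Eastvale, w=5) → cum 195
  km 17 (Westmoor, w=70) → cum 265
  km 19 (Midtown, w=30) → cum 295
  km 20 (Hillcrest, w=35) → cum 330
Optimal location: km 9.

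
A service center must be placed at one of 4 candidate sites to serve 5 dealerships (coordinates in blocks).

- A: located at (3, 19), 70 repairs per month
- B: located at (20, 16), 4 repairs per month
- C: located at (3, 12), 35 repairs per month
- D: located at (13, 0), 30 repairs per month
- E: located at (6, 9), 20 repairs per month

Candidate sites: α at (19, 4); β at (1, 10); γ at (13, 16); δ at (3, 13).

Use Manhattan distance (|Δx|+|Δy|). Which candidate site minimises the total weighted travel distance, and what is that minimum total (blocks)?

δ, total 1365 blocks

Total weighted distance at each candidate:
  α (19, 4): total = 3722
  β (1, 10): total = 1790
  γ (13, 16): total = 2188
  δ (3, 13): total = 1365
Minimum is at δ with total 1365 blocks.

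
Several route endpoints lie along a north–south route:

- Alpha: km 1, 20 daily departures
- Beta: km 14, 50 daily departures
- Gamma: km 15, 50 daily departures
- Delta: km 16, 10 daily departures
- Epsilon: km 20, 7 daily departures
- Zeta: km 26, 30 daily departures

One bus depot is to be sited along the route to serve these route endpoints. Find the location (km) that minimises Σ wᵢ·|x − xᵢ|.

x = 15

For a sum of weighted absolute distances on a line, the optimum is the weighted median (not the mean). Total weight W = 167; half-weight = 83.5.
Sort by position and accumulate weight:
  km 1 (Alpha, w=20) → cum 20
  km 14 (Beta, w=50) → cum 70
  km 15 (Gamma, w=50) → cum 120  ≥ 83.5 → median here
  km 16 (Delta, w=10) → cum 130
  km 20 (Epsilon, w=7) → cum 137
  km 26 (Zeta, w=30) → cum 167
Optimal location: km 15.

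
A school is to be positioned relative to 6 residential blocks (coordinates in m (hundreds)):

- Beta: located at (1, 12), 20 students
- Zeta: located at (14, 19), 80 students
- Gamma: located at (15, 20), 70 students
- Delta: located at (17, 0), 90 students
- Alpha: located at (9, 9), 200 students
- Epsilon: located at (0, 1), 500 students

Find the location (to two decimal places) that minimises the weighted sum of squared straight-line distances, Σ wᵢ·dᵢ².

The minimiser of Σwᵢ‖p−pᵢ‖² is the weighted centroid p* = (Σwᵢpᵢ)/(Σwᵢ).
Σwᵢ = 960.
Σwᵢxᵢ = 20·1 + 80·14 + 70·15 + 90·17 + 200·9 + 500·0 = 5520.
Σwᵢyᵢ = 20·12 + 80·19 + 70·20 + 90·0 + 200·9 + 500·1 = 5460.
x* = 5520/960 = 5.75, y* = 5460/960 = 5.69.

(5.75, 5.69)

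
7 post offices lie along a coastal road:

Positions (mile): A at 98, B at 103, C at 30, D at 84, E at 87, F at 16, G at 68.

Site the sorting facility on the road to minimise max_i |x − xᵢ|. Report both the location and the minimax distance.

The 1-center on a line is the midpoint of the two extreme points: leftmost at 16, rightmost at 103.
Optimal location = (16 + 103)/2 = 59.5; maximum distance = (103 − 16)/2 = 43.5.

location 59.5, max distance 43.5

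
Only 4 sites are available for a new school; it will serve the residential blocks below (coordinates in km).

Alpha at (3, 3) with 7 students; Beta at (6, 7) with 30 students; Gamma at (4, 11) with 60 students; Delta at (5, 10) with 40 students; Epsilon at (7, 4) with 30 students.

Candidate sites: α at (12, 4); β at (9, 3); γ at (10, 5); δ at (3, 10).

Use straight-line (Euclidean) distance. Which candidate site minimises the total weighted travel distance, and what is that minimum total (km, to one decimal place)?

Total weighted distance at each candidate:
  α (12, 4): total = 1421.2
  β (9, 3): total = 1147.6
  γ (10, 5): total = 1072.0
  δ (3, 10): total = 557.5
Minimum is at δ with total 557.5 km.

δ, total 557.5 km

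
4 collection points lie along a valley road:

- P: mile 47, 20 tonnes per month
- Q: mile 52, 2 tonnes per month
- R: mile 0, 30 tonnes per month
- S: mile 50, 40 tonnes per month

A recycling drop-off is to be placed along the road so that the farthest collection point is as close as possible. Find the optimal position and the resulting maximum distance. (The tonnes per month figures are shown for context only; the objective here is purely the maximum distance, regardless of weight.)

The 1-center on a line is the midpoint of the two extreme points: leftmost at 0, rightmost at 52.
Optimal location = (0 + 52)/2 = 26; maximum distance = (52 − 0)/2 = 26.

location 26, max distance 26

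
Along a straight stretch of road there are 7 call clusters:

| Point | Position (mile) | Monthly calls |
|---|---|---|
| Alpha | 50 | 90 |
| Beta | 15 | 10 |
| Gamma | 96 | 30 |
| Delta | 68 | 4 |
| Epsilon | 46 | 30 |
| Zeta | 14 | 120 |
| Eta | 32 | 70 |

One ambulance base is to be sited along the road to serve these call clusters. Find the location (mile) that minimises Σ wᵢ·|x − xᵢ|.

For a sum of weighted absolute distances on a line, the optimum is the weighted median (not the mean). Total weight W = 354; half-weight = 177.
Sort by position and accumulate weight:
  mile 14 (Zeta, w=120) → cum 120
  mile 15 (Beta, w=10) → cum 130
  mile 32 (Eta, w=70) → cum 200  ≥ 177 → median here
  mile 46 (Epsilon, w=30) → cum 230
  mile 50 (Alpha, w=90) → cum 320
  mile 68 (Delta, w=4) → cum 324
  mile 96 (Gamma, w=30) → cum 354
Optimal location: mile 32.

x = 32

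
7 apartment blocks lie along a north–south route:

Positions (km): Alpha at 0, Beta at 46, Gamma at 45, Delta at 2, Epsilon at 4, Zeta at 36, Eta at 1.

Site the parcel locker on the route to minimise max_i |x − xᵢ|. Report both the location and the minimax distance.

The 1-center on a line is the midpoint of the two extreme points: leftmost at 0, rightmost at 46.
Optimal location = (0 + 46)/2 = 23; maximum distance = (46 − 0)/2 = 23.

location 23, max distance 23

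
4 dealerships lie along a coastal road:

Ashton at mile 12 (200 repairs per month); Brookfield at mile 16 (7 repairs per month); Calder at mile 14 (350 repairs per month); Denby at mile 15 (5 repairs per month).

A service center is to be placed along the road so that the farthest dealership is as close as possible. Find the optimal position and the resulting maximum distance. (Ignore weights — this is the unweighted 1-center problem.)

location 14, max distance 2

The 1-center on a line is the midpoint of the two extreme points: leftmost at 12, rightmost at 16.
Optimal location = (12 + 16)/2 = 14; maximum distance = (16 − 12)/2 = 2.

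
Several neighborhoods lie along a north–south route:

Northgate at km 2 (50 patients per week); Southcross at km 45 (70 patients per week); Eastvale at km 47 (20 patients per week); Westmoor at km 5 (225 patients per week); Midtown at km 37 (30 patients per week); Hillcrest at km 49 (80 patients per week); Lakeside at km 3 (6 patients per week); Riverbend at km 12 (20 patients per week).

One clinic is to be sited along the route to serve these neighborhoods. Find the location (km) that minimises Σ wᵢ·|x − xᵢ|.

For a sum of weighted absolute distances on a line, the optimum is the weighted median (not the mean). Total weight W = 501; half-weight = 250.5.
Sort by position and accumulate weight:
  km 2 (Northgate, w=50) → cum 50
  km 3 (Lakeside, w=6) → cum 56
  km 5 (Westmoor, w=225) → cum 281  ≥ 250.5 → median here
  km 12 (Riverbend, w=20) → cum 301
  km 37 (Midtown, w=30) → cum 331
  km 45 (Southcross, w=70) → cum 401
  km 47 (Eastvale, w=20) → cum 421
  km 49 (Hillcrest, w=80) → cum 501
Optimal location: km 5.

x = 5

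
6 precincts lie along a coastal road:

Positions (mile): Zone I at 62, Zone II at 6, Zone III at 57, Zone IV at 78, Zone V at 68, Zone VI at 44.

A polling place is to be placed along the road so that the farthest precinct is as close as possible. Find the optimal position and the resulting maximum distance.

location 42, max distance 36

The 1-center on a line is the midpoint of the two extreme points: leftmost at 6, rightmost at 78.
Optimal location = (6 + 78)/2 = 42; maximum distance = (78 − 6)/2 = 36.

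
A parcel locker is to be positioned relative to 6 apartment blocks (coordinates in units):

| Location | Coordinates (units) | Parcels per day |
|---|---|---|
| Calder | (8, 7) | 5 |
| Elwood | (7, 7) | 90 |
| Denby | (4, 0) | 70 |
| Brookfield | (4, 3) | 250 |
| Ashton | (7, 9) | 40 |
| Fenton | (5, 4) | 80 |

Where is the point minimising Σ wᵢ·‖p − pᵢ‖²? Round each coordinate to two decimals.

(4.92, 3.92)

The minimiser of Σwᵢ‖p−pᵢ‖² is the weighted centroid p* = (Σwᵢpᵢ)/(Σwᵢ).
Σwᵢ = 535.
Σwᵢxᵢ = 5·8 + 90·7 + 70·4 + 250·4 + 40·7 + 80·5 = 2630.
Σwᵢyᵢ = 5·7 + 90·7 + 70·0 + 250·3 + 40·9 + 80·4 = 2095.
x* = 2630/535 = 4.92, y* = 2095/535 = 3.92.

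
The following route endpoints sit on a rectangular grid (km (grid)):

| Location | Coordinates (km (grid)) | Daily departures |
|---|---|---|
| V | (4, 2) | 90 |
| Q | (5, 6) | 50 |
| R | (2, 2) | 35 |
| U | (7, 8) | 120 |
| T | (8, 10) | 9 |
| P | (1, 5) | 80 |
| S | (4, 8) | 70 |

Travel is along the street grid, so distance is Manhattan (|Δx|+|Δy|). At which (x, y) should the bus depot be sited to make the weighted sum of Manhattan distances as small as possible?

Manhattan distance separates: Σwᵢ(|x−xᵢ|+|y−yᵢ|) = Σwᵢ|x−xᵢ| + Σwᵢ|y−yᵢ|, so x and y are optimised independently as 1-D weighted medians.
Total weight W = 454; half = 227.
x-coordinate, sorted with cumulative weight:
  x=1 (P, w=80) cum 80
  x=2 (R, w=35) cum 115
  x=4 (V, w=90) cum 205
  x=4 (S, w=70) cum 275  ← median
  x=5 (Q, w=50) cum 325
  x=7 (U, w=120) cum 445
  x=8 (T, w=9) cum 454
⇒ x* = 4
y-coordinate, sorted with cumulative weight:
  y=2 (V, w=90) cum 90
  y=2 (R, w=35) cum 125
  y=5 (P, w=80) cum 205
  y=6 (Q, w=50) cum 255  ← median
  y=8 (U, w=120) cum 375
  y=8 (S, w=70) cum 445
  y=10 (T, w=9) cum 454
⇒ y* = 6

(4, 6)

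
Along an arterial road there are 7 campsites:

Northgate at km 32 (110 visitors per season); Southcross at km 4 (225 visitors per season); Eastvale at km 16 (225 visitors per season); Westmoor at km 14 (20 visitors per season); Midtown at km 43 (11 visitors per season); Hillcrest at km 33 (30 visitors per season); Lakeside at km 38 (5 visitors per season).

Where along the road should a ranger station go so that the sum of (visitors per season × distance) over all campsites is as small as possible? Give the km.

For a sum of weighted absolute distances on a line, the optimum is the weighted median (not the mean). Total weight W = 626; half-weight = 313.
Sort by position and accumulate weight:
  km 4 (Southcross, w=225) → cum 225
  km 14 (Westmoor, w=20) → cum 245
  km 16 (Eastvale, w=225) → cum 470  ≥ 313 → median here
  km 32 (Northgate, w=110) → cum 580
  km 33 (Hillcrest, w=30) → cum 610
  km 38 (Lakeside, w=5) → cum 615
  km 43 (Midtown, w=11) → cum 626
Optimal location: km 16.

x = 16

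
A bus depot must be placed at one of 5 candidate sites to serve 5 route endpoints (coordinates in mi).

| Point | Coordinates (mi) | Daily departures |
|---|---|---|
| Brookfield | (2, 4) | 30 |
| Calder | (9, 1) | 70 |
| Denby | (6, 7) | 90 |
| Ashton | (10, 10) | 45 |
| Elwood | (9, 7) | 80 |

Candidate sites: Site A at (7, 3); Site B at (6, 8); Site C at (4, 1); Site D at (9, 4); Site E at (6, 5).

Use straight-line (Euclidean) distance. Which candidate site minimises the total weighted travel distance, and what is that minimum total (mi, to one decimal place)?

Total weighted distance at each candidate:
  Site A (7, 3): total = 1422.5
  Site B (6, 8): total = 1247.0
  Site C (4, 1): total = 2138.9
  Site D (9, 4): total = 1315.6
  Site E (6, 5): total = 1230.3
Minimum is at Site E with total 1230.3 mi.

Site E, total 1230.3 mi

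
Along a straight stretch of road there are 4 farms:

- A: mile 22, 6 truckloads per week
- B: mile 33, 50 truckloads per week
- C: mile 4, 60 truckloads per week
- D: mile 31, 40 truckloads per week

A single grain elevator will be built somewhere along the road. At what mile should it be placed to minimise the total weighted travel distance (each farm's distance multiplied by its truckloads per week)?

For a sum of weighted absolute distances on a line, the optimum is the weighted median (not the mean). Total weight W = 156; half-weight = 78.
Sort by position and accumulate weight:
  mile 4 (C, w=60) → cum 60
  mile 22 (A, w=6) → cum 66
  mile 31 (D, w=40) → cum 106  ≥ 78 → median here
  mile 33 (B, w=50) → cum 156
Optimal location: mile 31.

x = 31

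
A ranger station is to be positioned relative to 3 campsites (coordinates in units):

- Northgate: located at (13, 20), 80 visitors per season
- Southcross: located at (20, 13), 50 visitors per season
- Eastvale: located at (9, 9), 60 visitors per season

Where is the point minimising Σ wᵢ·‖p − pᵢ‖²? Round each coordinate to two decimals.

(13.58, 14.68)

The minimiser of Σwᵢ‖p−pᵢ‖² is the weighted centroid p* = (Σwᵢpᵢ)/(Σwᵢ).
Σwᵢ = 190.
Σwᵢxᵢ = 80·13 + 50·20 + 60·9 = 2580.
Σwᵢyᵢ = 80·20 + 50·13 + 60·9 = 2790.
x* = 2580/190 = 13.58, y* = 2790/190 = 14.68.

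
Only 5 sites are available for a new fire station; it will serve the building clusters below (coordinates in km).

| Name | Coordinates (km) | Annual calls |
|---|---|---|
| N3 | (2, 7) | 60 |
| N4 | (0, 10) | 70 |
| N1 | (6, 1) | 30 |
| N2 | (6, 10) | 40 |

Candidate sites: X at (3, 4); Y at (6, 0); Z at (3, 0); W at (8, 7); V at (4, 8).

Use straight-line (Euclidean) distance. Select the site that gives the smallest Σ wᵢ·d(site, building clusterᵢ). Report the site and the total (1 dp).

V, total 778.8 km

Total weighted distance at each candidate:
  X (3, 4): total = 1054.9
  Y (6, 0): total = 1730.1
  Z (3, 0): total = 1667.6
  W (8, 7): total = 1292.0
  V (4, 8): total = 778.8
Minimum is at V with total 778.8 km.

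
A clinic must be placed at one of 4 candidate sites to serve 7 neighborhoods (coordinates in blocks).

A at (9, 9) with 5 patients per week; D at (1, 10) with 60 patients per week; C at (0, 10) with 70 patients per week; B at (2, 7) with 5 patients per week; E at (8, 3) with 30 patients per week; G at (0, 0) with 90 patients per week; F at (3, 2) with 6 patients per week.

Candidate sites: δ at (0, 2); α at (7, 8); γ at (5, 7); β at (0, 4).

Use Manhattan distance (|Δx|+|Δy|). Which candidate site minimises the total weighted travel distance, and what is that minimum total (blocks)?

Total weighted distance at each candidate:
  δ (0, 2): total = 1683
  α (7, 8): total = 2745
  γ (5, 7): total = 2357
  β (0, 4): total = 1595
Minimum is at β with total 1595 blocks.

β, total 1595 blocks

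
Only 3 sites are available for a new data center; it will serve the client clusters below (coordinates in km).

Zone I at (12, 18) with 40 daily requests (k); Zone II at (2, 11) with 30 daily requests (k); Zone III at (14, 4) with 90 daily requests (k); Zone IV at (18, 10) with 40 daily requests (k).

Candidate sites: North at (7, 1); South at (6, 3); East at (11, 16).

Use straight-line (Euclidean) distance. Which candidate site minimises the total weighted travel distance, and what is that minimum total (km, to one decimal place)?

Total weighted distance at each candidate:
  North (7, 1): total = 2298.1
  South (6, 3): total = 2195.8
  East (11, 16): total = 1880.3
Minimum is at East with total 1880.3 km.

East, total 1880.3 km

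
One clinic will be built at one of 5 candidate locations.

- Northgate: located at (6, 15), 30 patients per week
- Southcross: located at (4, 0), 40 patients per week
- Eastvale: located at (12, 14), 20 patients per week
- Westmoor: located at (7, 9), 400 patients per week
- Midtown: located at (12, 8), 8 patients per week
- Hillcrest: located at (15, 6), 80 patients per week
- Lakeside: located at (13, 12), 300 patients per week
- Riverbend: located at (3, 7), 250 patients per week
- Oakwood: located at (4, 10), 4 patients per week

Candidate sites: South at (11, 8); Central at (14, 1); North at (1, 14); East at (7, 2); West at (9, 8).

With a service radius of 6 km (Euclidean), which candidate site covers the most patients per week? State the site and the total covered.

South, covering 788

Coverage radius r = 6 km; a point is covered iff (Δx)²+(Δy)² ≤ 6² = 36.
  South (11, 8): covers {Westmoor, Midtown, Hillcrest, Lakeside} → 788
  Central (14, 1): covers {Hillcrest} → 80
  North (1, 14): covers {Northgate, Oakwood} → 34
  East (7, 2): covers {Southcross} → 40
  West (9, 8): covers {Westmoor, Midtown, Lakeside, Oakwood} → 712
Maximum coverage at South: 788 patients per week.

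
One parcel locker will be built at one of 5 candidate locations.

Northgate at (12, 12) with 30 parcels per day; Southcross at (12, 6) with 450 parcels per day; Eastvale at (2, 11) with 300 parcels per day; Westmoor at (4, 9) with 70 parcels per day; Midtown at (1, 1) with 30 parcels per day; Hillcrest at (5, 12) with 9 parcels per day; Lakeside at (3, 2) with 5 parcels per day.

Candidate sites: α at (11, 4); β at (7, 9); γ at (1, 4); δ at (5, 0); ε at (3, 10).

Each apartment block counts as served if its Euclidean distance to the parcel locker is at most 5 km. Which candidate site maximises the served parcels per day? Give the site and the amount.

α, covering 450

Coverage radius r = 5 km; a point is covered iff (Δx)²+(Δy)² ≤ 5² = 25.
  α (11, 4): covers {Southcross} → 450
  β (7, 9): covers {Westmoor, Hillcrest} → 79
  γ (1, 4): covers {Midtown, Lakeside} → 35
  δ (5, 0): covers {Midtown, Lakeside} → 35
  ε (3, 10): covers {Eastvale, Westmoor, Hillcrest} → 379
Maximum coverage at α: 450 parcels per day.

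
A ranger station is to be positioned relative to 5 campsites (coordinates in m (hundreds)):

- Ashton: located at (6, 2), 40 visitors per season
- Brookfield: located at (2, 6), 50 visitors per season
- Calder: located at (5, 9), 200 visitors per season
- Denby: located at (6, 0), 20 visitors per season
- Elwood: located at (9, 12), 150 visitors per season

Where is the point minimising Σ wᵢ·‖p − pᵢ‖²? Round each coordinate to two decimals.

(6.11, 8.65)

The minimiser of Σwᵢ‖p−pᵢ‖² is the weighted centroid p* = (Σwᵢpᵢ)/(Σwᵢ).
Σwᵢ = 460.
Σwᵢxᵢ = 40·6 + 50·2 + 200·5 + 20·6 + 150·9 = 2810.
Σwᵢyᵢ = 40·2 + 50·6 + 200·9 + 20·0 + 150·12 = 3980.
x* = 2810/460 = 6.11, y* = 3980/460 = 8.65.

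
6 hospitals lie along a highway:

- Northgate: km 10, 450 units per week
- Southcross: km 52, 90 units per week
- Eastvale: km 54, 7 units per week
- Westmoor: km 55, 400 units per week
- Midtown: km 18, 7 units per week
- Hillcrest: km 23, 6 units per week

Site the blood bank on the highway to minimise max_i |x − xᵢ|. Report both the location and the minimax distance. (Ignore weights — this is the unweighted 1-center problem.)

location 32.5, max distance 22.5

The 1-center on a line is the midpoint of the two extreme points: leftmost at 10, rightmost at 55.
Optimal location = (10 + 55)/2 = 32.5; maximum distance = (55 − 10)/2 = 22.5.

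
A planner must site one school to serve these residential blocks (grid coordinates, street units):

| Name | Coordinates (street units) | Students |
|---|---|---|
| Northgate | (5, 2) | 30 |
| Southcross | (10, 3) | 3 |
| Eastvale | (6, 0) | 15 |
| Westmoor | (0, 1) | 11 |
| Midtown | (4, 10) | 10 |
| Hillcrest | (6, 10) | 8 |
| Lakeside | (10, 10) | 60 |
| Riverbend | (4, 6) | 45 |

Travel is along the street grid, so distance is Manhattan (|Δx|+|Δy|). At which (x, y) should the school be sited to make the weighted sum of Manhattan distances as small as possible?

(5, 6)

Manhattan distance separates: Σwᵢ(|x−xᵢ|+|y−yᵢ|) = Σwᵢ|x−xᵢ| + Σwᵢ|y−yᵢ|, so x and y are optimised independently as 1-D weighted medians.
Total weight W = 182; half = 91.
x-coordinate, sorted with cumulative weight:
  x=0 (Westmoor, w=11) cum 11
  x=4 (Midtown, w=10) cum 21
  x=4 (Riverbend, w=45) cum 66
  x=5 (Northgate, w=30) cum 96  ← median
  x=6 (Eastvale, w=15) cum 111
  x=6 (Hillcrest, w=8) cum 119
  x=10 (Southcross, w=3) cum 122
  x=10 (Lakeside, w=60) cum 182
⇒ x* = 5
y-coordinate, sorted with cumulative weight:
  y=0 (Eastvale, w=15) cum 15
  y=1 (Westmoor, w=11) cum 26
  y=2 (Northgate, w=30) cum 56
  y=3 (Southcross, w=3) cum 59
  y=6 (Riverbend, w=45) cum 104  ← median
  y=10 (Midtown, w=10) cum 114
  y=10 (Hillcrest, w=8) cum 122
  y=10 (Lakeside, w=60) cum 182
⇒ y* = 6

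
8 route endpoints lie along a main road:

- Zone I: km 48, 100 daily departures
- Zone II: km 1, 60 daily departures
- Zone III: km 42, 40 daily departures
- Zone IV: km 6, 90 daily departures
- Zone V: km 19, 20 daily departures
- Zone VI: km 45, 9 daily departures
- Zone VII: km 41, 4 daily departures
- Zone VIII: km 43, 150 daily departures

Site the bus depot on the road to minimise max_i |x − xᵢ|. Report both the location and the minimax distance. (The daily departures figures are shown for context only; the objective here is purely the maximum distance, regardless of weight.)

location 24.5, max distance 23.5

The 1-center on a line is the midpoint of the two extreme points: leftmost at 1, rightmost at 48.
Optimal location = (1 + 48)/2 = 24.5; maximum distance = (48 − 1)/2 = 23.5.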